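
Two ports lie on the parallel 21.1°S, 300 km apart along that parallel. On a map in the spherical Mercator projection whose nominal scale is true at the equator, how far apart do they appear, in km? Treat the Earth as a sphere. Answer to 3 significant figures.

The Mercator projection is conformal; its linear scale factor is the same in every direction and equals sec φ = 1/cos φ.
Along the parallel, k = sec 21.1° = 1/0.9330 = 1.072.
Map distance = 300 × 1.072 ≈ 322 km.

322 km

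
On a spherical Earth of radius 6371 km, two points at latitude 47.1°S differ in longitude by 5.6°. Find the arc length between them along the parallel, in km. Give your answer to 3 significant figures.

Arc length along a parallel = R cos φ · Δλ (with Δλ in radians).
= 6371 × cos 47.1° × (5.6° × π/180) = 6371 × 0.6807 × 0.09774 ≈ 424 km.

424 km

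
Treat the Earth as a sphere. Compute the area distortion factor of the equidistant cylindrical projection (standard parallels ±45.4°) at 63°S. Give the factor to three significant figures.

1.55

With standard parallel φ₀ = 45.4°, the equirectangular projection gives x = Rλ cos φ₀, y = Rφ, so h = 1 and k = cos 45.4° / cos φ.
Areal scale = h·k = 1 × cos φ₀ / cos φ; at 63°, h = 1.000, k = 1.547, so h·k = 1.547.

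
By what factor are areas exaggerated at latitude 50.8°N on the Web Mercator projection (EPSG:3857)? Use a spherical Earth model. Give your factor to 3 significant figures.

2.50

Mercator is conformal, so the point scale is isotropic: h = k = sec φ = 1/cos φ.
Areal scale = k² = sec²φ = 1/cos²(50.8°) = 1/0.6320² = 2.503.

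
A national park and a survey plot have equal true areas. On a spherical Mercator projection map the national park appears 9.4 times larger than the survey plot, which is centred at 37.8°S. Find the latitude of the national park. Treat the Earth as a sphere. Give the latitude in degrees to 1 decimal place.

For equal true areas on Mercator, apparent areas scale as sec²φ, so the ratio is cos²φ₂ / cos²φ₁.
cos²φ₂ / cos²φ₁ = 9.4  ⇒  cos φ₁ = cos 37.8° / √9.4 = 0.7902/3.066 = 0.2577.
φ₁ = arccos(0.2577) ≈ 75.1°.

75.1°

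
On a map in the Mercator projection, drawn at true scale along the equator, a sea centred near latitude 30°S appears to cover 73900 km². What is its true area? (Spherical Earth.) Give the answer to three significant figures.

55400 km²

Mercator is conformal, so the point scale is isotropic: h = k = sec φ = 1/cos φ.
Areal scale = k² = sec²φ = 1/cos²(30°) = 1/0.8660² = 1.333.
True area = apparent / (areal scale) = 73900 / 1.333 ≈ 55400 km².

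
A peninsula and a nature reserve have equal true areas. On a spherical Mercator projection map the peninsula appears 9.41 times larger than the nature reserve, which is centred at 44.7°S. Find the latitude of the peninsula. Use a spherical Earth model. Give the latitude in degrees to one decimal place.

76.6°

On Mercator, (apparent₁)/(apparent₂) = sec²φ₁ / sec²φ₂ when true areas are equal.
cos²φ₂ / cos²φ₁ = 9.41  ⇒  cos φ₁ = cos 44.7° / √9.41 = 0.7108/3.068 = 0.2317.
φ₁ = arccos(0.2317) ≈ 76.6°.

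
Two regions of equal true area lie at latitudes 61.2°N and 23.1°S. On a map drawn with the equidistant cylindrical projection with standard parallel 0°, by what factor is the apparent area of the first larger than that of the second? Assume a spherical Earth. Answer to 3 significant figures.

1.91

Plate carrée maps x = Rλ, y = Rφ. The meridian scale is h = 1 and the parallel scale is k = 1/cos φ = sec φ.
Areal scale at 61.2°: h·k = 1.000 × 2.076 = 2.076.
Areal scale at 23.1°: h·k = 1.000 × 1.087 = 1.087.
Ratio = 2.076/1.087 ≈ 1.91.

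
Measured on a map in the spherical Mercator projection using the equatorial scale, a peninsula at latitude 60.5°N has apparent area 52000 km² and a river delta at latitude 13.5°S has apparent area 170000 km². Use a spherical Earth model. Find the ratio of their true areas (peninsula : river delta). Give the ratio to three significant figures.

0.0784

On Mercator the areal scale is sec²φ, so true area = apparent × cos²φ.
True area of peninsula: 52000 × cos²(60.5°) = 52000 × 0.2425 = 12610 km².
True area of river delta: 170000 × cos²(13.5°) = 170000 × 0.9455 = 160700 km².
Ratio = 12610 / 160700 ≈ 0.0784.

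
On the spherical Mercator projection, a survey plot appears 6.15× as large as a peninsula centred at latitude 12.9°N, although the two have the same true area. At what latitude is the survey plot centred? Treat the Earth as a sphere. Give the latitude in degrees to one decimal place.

For equal true areas on Mercator, apparent areas scale as sec²φ, so the ratio is cos²φ₂ / cos²φ₁.
cos²φ₂ / cos²φ₁ = 6.15  ⇒  cos φ₁ = cos 12.9° / √6.15 = 0.9748/2.480 = 0.3931.
φ₁ = arccos(0.3931) ≈ 66.9°.

66.9°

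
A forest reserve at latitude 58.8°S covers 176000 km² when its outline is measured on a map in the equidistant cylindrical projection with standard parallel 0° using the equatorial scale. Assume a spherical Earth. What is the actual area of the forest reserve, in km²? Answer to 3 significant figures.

91200 km²

Plate carrée maps x = Rλ, y = Rφ. The meridian scale is h = 1 and the parallel scale is k = 1/cos φ = sec φ.
Areal scale = h·k = 1 × sec φ; at 58.8°, h = 1.000, k = 1.930, so h·k = 1.930.
True area = apparent / (areal scale) = 176000 / 1.930 ≈ 91200 km².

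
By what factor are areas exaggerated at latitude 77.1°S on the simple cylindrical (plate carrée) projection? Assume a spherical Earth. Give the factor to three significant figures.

4.48

For the equirectangular projection with φ₀ = 0 (plate carrée), h = 1 along meridians and k = sec φ along parallels.
Areal scale = h·k = 1 × sec φ; at 77.1°, h = 1.000, k = 4.479, so h·k = 4.479.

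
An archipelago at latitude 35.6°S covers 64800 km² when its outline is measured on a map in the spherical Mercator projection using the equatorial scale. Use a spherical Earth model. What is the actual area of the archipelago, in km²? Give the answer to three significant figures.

For Mercator, h = k = sec φ (a conformal cylindrical projection has a single point scale, 1/cos φ).
Areal scale = k² = sec²φ = 1/cos²(35.6°) = 1/0.8131² = 1.513.
True area = apparent / (areal scale) = 64800 / 1.513 ≈ 42800 km².

42800 km²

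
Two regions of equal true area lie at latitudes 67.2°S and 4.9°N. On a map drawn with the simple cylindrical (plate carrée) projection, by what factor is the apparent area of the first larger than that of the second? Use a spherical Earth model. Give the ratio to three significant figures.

Plate carrée maps x = Rλ, y = Rφ. The meridian scale is h = 1 and the parallel scale is k = 1/cos φ = sec φ.
Areal scale at 67.2°: h·k = 1.000 × 2.581 = 2.581.
Areal scale at 4.9°: h·k = 1.000 × 1.004 = 1.004.
Ratio = 2.581/1.004 ≈ 2.57.

2.57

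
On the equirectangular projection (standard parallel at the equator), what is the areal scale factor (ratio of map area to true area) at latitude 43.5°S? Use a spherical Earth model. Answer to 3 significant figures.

1.38

Plate carrée maps x = Rλ, y = Rφ. The meridian scale is h = 1 and the parallel scale is k = 1/cos φ = sec φ.
Areal scale = h·k = 1 × sec φ; at 43.5°, h = 1.000, k = 1.379, so h·k = 1.379.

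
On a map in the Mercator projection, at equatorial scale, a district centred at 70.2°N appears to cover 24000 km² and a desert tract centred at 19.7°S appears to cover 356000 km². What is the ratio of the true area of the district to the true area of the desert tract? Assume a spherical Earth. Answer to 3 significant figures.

Since Mercator area scale is 1/cos²φ, the true area equals the apparent area multiplied by cos²φ.
True area of district: 24000 × cos²(70.2°) = 24000 × 0.1147 = 2754 km².
True area of desert tract: 356000 × cos²(19.7°) = 356000 × 0.8864 = 315500 km².
Ratio = 2754 / 315500 ≈ 0.00873.

0.00873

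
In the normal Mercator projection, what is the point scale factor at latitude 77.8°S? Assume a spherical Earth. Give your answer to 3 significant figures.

4.73

The Mercator projection is conformal; its linear scale factor is the same in every direction and equals sec φ = 1/cos φ.
k = 1/cos 77.8° = 1/0.2113 = 4.732.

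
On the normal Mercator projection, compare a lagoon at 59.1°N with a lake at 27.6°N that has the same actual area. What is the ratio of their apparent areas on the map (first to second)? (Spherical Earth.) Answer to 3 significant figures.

Mercator areal scale is sec²φ.
At 59.1°: sec²(59.1°) = 1/0.5135² = 3.792.
At 27.6°: sec²(27.6°) = 1/0.8862² = 1.273.
Ratio = 3.792/1.273 = cos²(27.6°)/cos²(59.1°) ≈ 2.98.

2.98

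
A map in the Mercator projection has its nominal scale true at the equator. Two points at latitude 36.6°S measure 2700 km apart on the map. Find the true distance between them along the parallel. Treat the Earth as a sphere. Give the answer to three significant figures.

2170 km

For Mercator, h = k = sec φ (a conformal cylindrical projection has a single point scale, 1/cos φ).
Along the parallel at 36.6°, map distances are exaggerated by k = sec 36.6° = 1.246.
True distance = 2700 / 1.246 = 2700 × cos 36.6° ≈ 2170 km.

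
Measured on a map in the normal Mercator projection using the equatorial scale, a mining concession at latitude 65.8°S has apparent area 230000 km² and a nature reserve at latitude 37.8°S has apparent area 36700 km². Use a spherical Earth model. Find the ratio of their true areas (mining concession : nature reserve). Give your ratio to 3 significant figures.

Since Mercator area scale is 1/cos²φ, the true area equals the apparent area multiplied by cos²φ.
True area of mining concession: 230000 × cos²(65.8°) = 230000 × 0.1680 = 38650 km².
True area of nature reserve: 36700 × cos²(37.8°) = 36700 × 0.6243 = 22910 km².
Ratio = 38650 / 22910 ≈ 1.69.

1.69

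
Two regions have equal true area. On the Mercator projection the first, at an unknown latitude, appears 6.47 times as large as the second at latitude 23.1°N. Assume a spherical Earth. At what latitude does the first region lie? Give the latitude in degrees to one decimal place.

Mercator areal scale is sec²φ, so apparent-area ratio = sec²φ₁ / sec²φ₂ = cos²φ₂ / cos²φ₁.
cos²φ₂ / cos²φ₁ = 6.47  ⇒  cos φ₁ = cos 23.1° / √6.47 = 0.9198/2.544 = 0.3616.
φ₁ = arccos(0.3616) ≈ 68.8°.

68.8°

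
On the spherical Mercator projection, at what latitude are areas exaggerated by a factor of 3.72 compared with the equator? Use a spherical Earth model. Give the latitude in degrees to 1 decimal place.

58.8°

Mercator areal scale is sec²φ.
sec²φ = 3.72  ⇒  cos²φ = 0.2688  ⇒  cos φ = 0.5185.
φ = arccos(0.5185) ≈ 58.8°.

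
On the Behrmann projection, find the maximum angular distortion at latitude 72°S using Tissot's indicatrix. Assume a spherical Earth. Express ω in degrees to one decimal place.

101.4°

Behrmann is a cylindrical equal-area projection with standard parallels at ±30°. A cylindrical equal-area projection with standard parallel φ₀ has meridian scale h = cos φ / cos φ₀ and parallel scale k = cos φ₀ / cos φ (so areas are preserved, h·k = 1).
At 72°: h = 0.3568, k = 2.803; principal scales a = 2.803, b = 0.3568.
sin(ω/2) = (a − b)/(a + b) = 2.446/3.159 = 0.7741, so ω = 2 arcsin(0.7741) ≈ 101.4°.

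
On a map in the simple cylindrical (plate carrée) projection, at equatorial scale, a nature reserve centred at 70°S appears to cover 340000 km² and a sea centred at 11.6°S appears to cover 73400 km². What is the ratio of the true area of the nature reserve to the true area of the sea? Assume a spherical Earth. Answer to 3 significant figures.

On the plate carrée, areal scale = h·k = 1 × sec φ, so true area = apparent × cos φ.
True area of nature reserve: 340000 × cos(70°) = 340000 × 0.3420 = 116300 km².
True area of sea: 73400 × cos(11.6°) = 73400 × 0.9796 = 71900 km².
Ratio = 116300 / 71900 ≈ 1.62.

1.62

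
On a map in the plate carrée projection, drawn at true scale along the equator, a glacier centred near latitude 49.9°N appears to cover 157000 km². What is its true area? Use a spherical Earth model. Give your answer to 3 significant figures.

101000 km²

For the equirectangular projection with φ₀ = 0 (plate carrée), h = 1 along meridians and k = sec φ along parallels.
Areal scale = h·k = 1 × sec φ; at 49.9°, h = 1.000, k = 1.552, so h·k = 1.552.
True area = apparent / (areal scale) = 157000 / 1.552 ≈ 101000 km².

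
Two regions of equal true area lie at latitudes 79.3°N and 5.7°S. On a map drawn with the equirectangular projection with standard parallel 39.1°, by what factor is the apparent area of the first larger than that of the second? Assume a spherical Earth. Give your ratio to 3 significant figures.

In the equirectangular projection with standard parallel φ₀ = 39.1° (x = Rλ cos φ₀, y = Rφ), meridians are true-scale (h = 1) and the parallel scale is k = cos φ₀ / cos φ.
Areal scale at 79.3°: h·k = 1.000 × 4.180 = 4.180.
Areal scale at 5.7°: h·k = 1.000 × 0.7799 = 0.7799.
Ratio = 4.180/0.7799 ≈ 5.36.

5.36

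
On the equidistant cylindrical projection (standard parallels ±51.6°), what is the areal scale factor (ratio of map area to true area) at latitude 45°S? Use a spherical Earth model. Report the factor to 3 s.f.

0.878

In the equirectangular projection with standard parallel φ₀ = 51.6° (x = Rλ cos φ₀, y = Rφ), meridians are true-scale (h = 1) and the parallel scale is k = cos φ₀ / cos φ.
Areal scale = h·k = 1 × cos φ₀ / cos φ; at 45°, h = 1.000, k = 0.8784, so h·k = 0.8784.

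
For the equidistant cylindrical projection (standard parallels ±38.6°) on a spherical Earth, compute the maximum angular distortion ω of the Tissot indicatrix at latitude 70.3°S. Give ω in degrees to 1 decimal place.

The equidistant cylindrical projection with φ₀ = 38.6° has h = 1 (meridians true) and k = cos φ₀ / cos φ along parallels.
At 70.3°: h = 1.000, k = 2.318; principal scales a = 2.318, b = 1.000.
sin(ω/2) = (a − b)/(a + b) = 1.318/3.318 = 0.3973, so ω = 2 arcsin(0.3973) ≈ 46.8°.

46.8°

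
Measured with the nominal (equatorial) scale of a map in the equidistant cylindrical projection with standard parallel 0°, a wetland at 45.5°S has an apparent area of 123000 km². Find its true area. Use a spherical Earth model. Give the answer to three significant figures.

For the equirectangular projection with φ₀ = 0 (plate carrée), h = 1 along meridians and k = sec φ along parallels.
Areal scale = h·k = 1 × sec φ; at 45.5°, h = 1.000, k = 1.427, so h·k = 1.427.
True area = apparent / (areal scale) = 123000 / 1.427 ≈ 86200 km².

86200 km²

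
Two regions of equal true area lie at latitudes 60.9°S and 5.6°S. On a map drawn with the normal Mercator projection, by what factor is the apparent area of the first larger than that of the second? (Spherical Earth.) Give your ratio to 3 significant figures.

Mercator is conformal with k = sec φ, so areal scale = k² = sec²φ.
At 60.9°: sec²(60.9°) = 1/0.4863² = 4.228.
At 5.6°: sec²(5.6°) = 1/0.9952² = 1.010.
Ratio = 4.228/1.010 = cos²(5.6°)/cos²(60.9°) ≈ 4.19.

4.19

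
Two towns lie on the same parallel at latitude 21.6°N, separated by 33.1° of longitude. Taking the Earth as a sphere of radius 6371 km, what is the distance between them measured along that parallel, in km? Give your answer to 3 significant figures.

3420 km

Arc length along a parallel = R cos φ · Δλ (with Δλ in radians).
= 6371 × cos 21.6° × (33.1° × π/180) = 6371 × 0.9298 × 0.5777 ≈ 3420 km.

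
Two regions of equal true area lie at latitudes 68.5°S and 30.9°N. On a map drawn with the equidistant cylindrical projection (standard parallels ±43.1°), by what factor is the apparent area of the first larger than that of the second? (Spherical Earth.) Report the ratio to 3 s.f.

In the equirectangular projection with standard parallel φ₀ = 43.1° (x = Rλ cos φ₀, y = Rφ), meridians are true-scale (h = 1) and the parallel scale is k = cos φ₀ / cos φ.
Areal scale at 68.5°: h·k = 1.000 × 1.992 = 1.992.
Areal scale at 30.9°: h·k = 1.000 × 0.8509 = 0.8509.
Ratio = 1.992/0.8509 ≈ 2.34.

2.34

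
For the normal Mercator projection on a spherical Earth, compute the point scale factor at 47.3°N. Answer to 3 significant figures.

1.47

The Mercator projection is conformal; its linear scale factor is the same in every direction and equals sec φ = 1/cos φ.
k = 1/cos 47.3° = 1/0.6782 = 1.475.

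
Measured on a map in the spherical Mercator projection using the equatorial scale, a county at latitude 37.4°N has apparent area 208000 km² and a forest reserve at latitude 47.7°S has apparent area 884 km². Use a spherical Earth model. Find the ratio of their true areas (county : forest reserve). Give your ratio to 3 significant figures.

328

Since Mercator area scale is 1/cos²φ, the true area equals the apparent area multiplied by cos²φ.
True area of county: 208000 × cos²(37.4°) = 208000 × 0.6311 = 131300 km².
True area of forest reserve: 884 × cos²(47.7°) = 884 × 0.4529 = 400.4 km².
Ratio = 131300 / 400.4 ≈ 328.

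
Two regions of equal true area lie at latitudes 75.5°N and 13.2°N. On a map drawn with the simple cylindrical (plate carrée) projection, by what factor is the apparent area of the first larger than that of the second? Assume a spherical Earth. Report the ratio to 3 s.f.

3.89

In the plate carrée (x = Rλ, y = Rφ), meridians are true-scale (h = 1) and parallels are stretched by k = sec φ.
Areal scale at 75.5°: h·k = 1.000 × 3.994 = 3.994.
Areal scale at 13.2°: h·k = 1.000 × 1.027 = 1.027.
Ratio = 3.994/1.027 ≈ 3.89.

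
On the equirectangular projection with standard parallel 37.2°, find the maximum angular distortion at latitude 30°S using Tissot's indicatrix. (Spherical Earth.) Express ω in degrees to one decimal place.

4.8°

The equidistant cylindrical projection with φ₀ = 37.2° has h = 1 (meridians true) and k = cos φ₀ / cos φ along parallels.
At 30°: h = 1.000, k = 0.9198; principal scales a = 1.000, b = 0.9198.
sin(ω/2) = (a − b)/(a + b) = 0.08025/1.920 = 0.04180, so ω = 2 arcsin(0.04180) ≈ 4.8°.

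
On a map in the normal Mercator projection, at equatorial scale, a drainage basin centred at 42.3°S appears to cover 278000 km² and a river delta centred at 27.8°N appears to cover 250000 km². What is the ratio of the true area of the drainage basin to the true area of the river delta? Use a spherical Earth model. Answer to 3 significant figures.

Mercator's areal exaggeration is sec²φ; hence true area = (apparent area) · cos²φ.
True area of drainage basin: 278000 × cos²(42.3°) = 278000 × 0.5471 = 152100 km².
True area of river delta: 250000 × cos²(27.8°) = 250000 × 0.7825 = 195600 km².
Ratio = 152100 / 195600 ≈ 0.777.

0.777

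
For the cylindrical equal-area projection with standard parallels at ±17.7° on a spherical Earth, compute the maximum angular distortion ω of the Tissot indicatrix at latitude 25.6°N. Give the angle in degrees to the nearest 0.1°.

A cylindrical equal-area projection with standard parallel φ₀ has meridian scale h = cos φ / cos φ₀ and parallel scale k = cos φ₀ / cos φ (so areas are preserved, h·k = 1).
At 25.6°: h = 0.9466, k = 1.056; principal scales a = 1.056, b = 0.9466.
sin(ω/2) = (a − b)/(a + b) = 0.1097/2.003 = 0.05478, so ω = 2 arcsin(0.05478) ≈ 6.3°.

6.3°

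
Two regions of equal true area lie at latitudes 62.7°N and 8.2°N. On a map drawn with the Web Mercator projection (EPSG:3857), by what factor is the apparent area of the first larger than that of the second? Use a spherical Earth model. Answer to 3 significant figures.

Mercator areal scale is sec²φ.
At 62.7°: sec²(62.7°) = 1/0.4586² = 4.754.
At 8.2°: sec²(8.2°) = 1/0.9898² = 1.021.
Ratio = 4.754/1.021 = cos²(8.2°)/cos²(62.7°) ≈ 4.66.

4.66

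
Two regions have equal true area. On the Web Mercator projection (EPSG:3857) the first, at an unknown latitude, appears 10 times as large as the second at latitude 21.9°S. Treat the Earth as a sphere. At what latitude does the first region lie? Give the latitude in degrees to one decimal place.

On Mercator, (apparent₁)/(apparent₂) = sec²φ₁ / sec²φ₂ when true areas are equal.
cos²φ₂ / cos²φ₁ = 10  ⇒  cos φ₁ = cos 21.9° / √10 = 0.9278/3.162 = 0.2934.
φ₁ = arccos(0.2934) ≈ 72.9°.

72.9°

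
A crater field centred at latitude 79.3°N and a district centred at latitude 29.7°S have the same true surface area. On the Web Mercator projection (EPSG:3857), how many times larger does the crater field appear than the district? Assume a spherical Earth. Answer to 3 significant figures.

Mercator areal scale is sec²φ.
At 79.3°: sec²(79.3°) = 1/0.1857² = 29.01.
At 29.7°: sec²(29.7°) = 1/0.8686² = 1.325.
Ratio = 29.01/1.325 = cos²(29.7°)/cos²(79.3°) ≈ 21.9.

21.9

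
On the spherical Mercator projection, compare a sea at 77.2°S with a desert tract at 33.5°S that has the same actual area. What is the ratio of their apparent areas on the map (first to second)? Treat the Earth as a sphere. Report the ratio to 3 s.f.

14.2

On Mercator, area is exaggerated by sec²φ = 1/cos²φ.
At 77.2°: sec²(77.2°) = 1/0.2215² = 20.37.
At 33.5°: sec²(33.5°) = 1/0.8339² = 1.438.
Ratio = 20.37/1.438 = cos²(33.5°)/cos²(77.2°) ≈ 14.2.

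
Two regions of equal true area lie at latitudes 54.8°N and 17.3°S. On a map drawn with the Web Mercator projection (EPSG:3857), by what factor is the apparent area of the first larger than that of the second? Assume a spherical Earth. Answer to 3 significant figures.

2.74

On Mercator, area is exaggerated by sec²φ = 1/cos²φ.
At 54.8°: sec²(54.8°) = 1/0.5764² = 3.010.
At 17.3°: sec²(17.3°) = 1/0.9548² = 1.097.
Ratio = 3.010/1.097 = cos²(17.3°)/cos²(54.8°) ≈ 2.74.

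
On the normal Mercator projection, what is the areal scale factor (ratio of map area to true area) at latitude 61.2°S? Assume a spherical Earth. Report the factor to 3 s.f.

4.31

The Mercator projection is conformal; its linear scale factor is the same in every direction and equals sec φ = 1/cos φ.
Areal scale = k² = sec²φ = 1/cos²(61.2°) = 1/0.4818² = 4.309.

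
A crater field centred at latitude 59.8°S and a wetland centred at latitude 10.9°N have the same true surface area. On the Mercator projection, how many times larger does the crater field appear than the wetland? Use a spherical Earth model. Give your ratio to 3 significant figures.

3.81

Mercator areal scale is sec²φ.
At 59.8°: sec²(59.8°) = 1/0.5030² = 3.952.
At 10.9°: sec²(10.9°) = 1/0.9820² = 1.037.
Ratio = 3.952/1.037 = cos²(10.9°)/cos²(59.8°) ≈ 3.81.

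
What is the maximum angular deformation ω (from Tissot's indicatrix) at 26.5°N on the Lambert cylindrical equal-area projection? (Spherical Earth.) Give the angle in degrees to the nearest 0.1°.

12.7°

The Lambert cylindrical equal-area projection is the cylindrical equal-area projection with its standard parallel at the equator (φ₀ = 0). For cylindrical equal-area with standard parallel φ₀, h = cos φ / cos φ₀ and k = cos φ₀ / cos φ, so h·k = 1.
At 26.5°: h = 0.8949, k = 1.117; principal scales a = 1.117, b = 0.8949.
sin(ω/2) = (a − b)/(a + b) = 0.2225/2.012 = 0.1106, so ω = 2 arcsin(0.1106) ≈ 12.7°.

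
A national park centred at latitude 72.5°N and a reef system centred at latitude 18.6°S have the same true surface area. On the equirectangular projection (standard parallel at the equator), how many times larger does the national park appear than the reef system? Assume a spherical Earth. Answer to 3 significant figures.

3.15

For the equirectangular projection with φ₀ = 0 (plate carrée), h = 1 along meridians and k = sec φ along parallels.
Areal scale at 72.5°: h·k = 1.000 × 3.326 = 3.326.
Areal scale at 18.6°: h·k = 1.000 × 1.055 = 1.055.
Ratio = 3.326/1.055 ≈ 3.15.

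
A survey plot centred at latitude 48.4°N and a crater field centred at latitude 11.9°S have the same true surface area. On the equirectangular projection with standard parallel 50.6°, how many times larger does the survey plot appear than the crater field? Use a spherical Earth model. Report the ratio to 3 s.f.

With standard parallel φ₀ = 50.6°, the equirectangular projection gives x = Rλ cos φ₀, y = Rφ, so h = 1 and k = cos 50.6° / cos φ.
Areal scale at 48.4°: h·k = 1.000 × 0.9560 = 0.9560.
Areal scale at 11.9°: h·k = 1.000 × 0.6487 = 0.6487.
Ratio = 0.9560/0.6487 ≈ 1.47.

1.47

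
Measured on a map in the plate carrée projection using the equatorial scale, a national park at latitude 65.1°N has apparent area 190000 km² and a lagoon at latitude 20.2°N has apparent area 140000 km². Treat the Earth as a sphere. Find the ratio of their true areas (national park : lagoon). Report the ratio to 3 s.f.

On the plate carrée, areal scale = h·k = 1 × sec φ, so true area = apparent × cos φ.
True area of national park: 190000 × cos(65.1°) = 190000 × 0.4210 = 80000 km².
True area of lagoon: 140000 × cos(20.2°) = 140000 × 0.9385 = 131400 km².
Ratio = 80000 / 131400 ≈ 0.609.

0.609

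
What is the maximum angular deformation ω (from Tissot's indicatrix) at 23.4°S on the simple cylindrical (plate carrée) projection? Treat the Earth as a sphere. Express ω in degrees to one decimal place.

Plate carrée maps x = Rλ, y = Rφ. The meridian scale is h = 1 and the parallel scale is k = 1/cos φ = sec φ.
At 23.4°: h = 1.000, k = 1.090; principal scales a = 1.090, b = 1.000.
sin(ω/2) = (a − b)/(a + b) = 0.08962/2.090 = 0.04289, so ω = 2 arcsin(0.04289) ≈ 4.9°.

4.9°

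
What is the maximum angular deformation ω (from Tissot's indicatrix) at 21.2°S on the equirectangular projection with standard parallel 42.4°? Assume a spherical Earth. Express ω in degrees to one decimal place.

13.3°

In the equirectangular projection with standard parallel φ₀ = 42.4° (x = Rλ cos φ₀, y = Rφ), meridians are true-scale (h = 1) and the parallel scale is k = cos φ₀ / cos φ.
At 21.2°: h = 1.000, k = 0.7921; principal scales a = 1.000, b = 0.7921.
sin(ω/2) = (a − b)/(a + b) = 0.2079/1.792 = 0.1160, so ω = 2 arcsin(0.1160) ≈ 13.3°.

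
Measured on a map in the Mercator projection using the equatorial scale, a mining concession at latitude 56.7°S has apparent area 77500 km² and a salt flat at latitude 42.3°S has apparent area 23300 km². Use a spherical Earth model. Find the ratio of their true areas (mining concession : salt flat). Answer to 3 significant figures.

1.83

On Mercator the areal scale is sec²φ, so true area = apparent × cos²φ.
True area of mining concession: 77500 × cos²(56.7°) = 77500 × 0.3014 = 23360 km².
True area of salt flat: 23300 × cos²(42.3°) = 23300 × 0.5471 = 12750 km².
Ratio = 23360 / 12750 ≈ 1.83.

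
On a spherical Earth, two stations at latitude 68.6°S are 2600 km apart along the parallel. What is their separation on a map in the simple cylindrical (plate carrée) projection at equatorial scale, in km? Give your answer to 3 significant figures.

In the plate carrée (x = Rλ, y = Rφ), meridians are true-scale (h = 1) and parallels are stretched by k = sec φ.
Along the parallel, k = sec 68.6° = 1/0.3649 = 2.741.
Map distance = 2600 × 2.741 ≈ 7130 km.

7130 km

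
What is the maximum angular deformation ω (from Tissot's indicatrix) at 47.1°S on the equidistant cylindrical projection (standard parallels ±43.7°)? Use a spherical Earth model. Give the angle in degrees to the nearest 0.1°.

3.4°

With standard parallel φ₀ = 43.7°, the equirectangular projection gives x = Rλ cos φ₀, y = Rφ, so h = 1 and k = cos 43.7° / cos φ.
At 47.1°: h = 1.000, k = 1.062; principal scales a = 1.062, b = 1.000.
sin(ω/2) = (a − b)/(a + b) = 0.06206/2.062 = 0.03010, so ω = 2 arcsin(0.03010) ≈ 3.4°.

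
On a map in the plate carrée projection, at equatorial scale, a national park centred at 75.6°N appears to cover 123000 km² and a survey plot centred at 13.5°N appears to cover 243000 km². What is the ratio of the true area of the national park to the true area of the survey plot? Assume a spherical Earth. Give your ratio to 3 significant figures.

0.129

On the plate carrée, areal scale = h·k = 1 × sec φ, so true area = apparent × cos φ.
True area of national park: 123000 × cos(75.6°) = 123000 × 0.2487 = 30590 km².
True area of survey plot: 243000 × cos(13.5°) = 243000 × 0.9724 = 236300 km².
Ratio = 30590 / 236300 ≈ 0.129.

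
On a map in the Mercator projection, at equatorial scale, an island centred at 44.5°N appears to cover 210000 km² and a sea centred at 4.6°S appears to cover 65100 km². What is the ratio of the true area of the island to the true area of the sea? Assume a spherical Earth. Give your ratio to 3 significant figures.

1.65

Since Mercator area scale is 1/cos²φ, the true area equals the apparent area multiplied by cos²φ.
True area of island: 210000 × cos²(44.5°) = 210000 × 0.5087 = 106800 km².
True area of sea: 65100 × cos²(4.6°) = 65100 × 0.9936 = 64680 km².
Ratio = 106800 / 64680 ≈ 1.65.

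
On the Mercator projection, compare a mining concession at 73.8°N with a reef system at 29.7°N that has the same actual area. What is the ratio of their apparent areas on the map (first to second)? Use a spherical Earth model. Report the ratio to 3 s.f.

9.69

Mercator areal scale is sec²φ.
At 73.8°: sec²(73.8°) = 1/0.2790² = 12.85.
At 29.7°: sec²(29.7°) = 1/0.8686² = 1.325.
Ratio = 12.85/1.325 = cos²(29.7°)/cos²(73.8°) ≈ 9.69.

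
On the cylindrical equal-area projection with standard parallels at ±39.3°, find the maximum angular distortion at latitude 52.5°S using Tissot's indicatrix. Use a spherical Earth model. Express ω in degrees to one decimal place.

27.2°

For cylindrical equal-area with standard parallel φ₀, h = cos φ / cos φ₀ and k = cos φ₀ / cos φ, so h·k = 1.
At 52.5°: h = 0.7867, k = 1.271; principal scales a = 1.271, b = 0.7867.
sin(ω/2) = (a − b)/(a + b) = 0.4845/2.058 = 0.2354, so ω = 2 arcsin(0.2354) ≈ 27.2°.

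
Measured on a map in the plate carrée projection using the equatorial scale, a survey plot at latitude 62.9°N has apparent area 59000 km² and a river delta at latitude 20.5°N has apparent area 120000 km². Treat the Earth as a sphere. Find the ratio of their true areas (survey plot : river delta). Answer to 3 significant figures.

Plate carrée has h = 1 and k = sec φ, giving areal scale sec φ; true area = (apparent area) · cos φ.
True area of survey plot: 59000 × cos(62.9°) = 59000 × 0.4555 = 26880 km².
True area of river delta: 120000 × cos(20.5°) = 120000 × 0.9367 = 112400 km².
Ratio = 26880 / 112400 ≈ 0.239.

0.239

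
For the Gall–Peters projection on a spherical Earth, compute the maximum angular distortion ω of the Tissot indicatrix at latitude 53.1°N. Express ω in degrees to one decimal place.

18.7°

Gall–Peters is a cylindrical equal-area projection with standard parallels at ±45°. A cylindrical equal-area projection with standard parallel φ₀ has meridian scale h = cos φ / cos φ₀ and parallel scale k = cos φ₀ / cos φ (so areas are preserved, h·k = 1).
At 53.1°: h = 0.8491, k = 1.178; principal scales a = 1.178, b = 0.8491.
sin(ω/2) = (a − b)/(a + b) = 0.3286/2.027 = 0.1621, so ω = 2 arcsin(0.1621) ≈ 18.7°.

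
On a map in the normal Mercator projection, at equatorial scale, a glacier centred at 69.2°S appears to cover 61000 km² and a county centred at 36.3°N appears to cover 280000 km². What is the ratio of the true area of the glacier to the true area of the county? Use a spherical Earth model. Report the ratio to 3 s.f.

Since Mercator area scale is 1/cos²φ, the true area equals the apparent area multiplied by cos²φ.
True area of glacier: 61000 × cos²(69.2°) = 61000 × 0.1261 = 7692 km².
True area of county: 280000 × cos²(36.3°) = 280000 × 0.6495 = 181900 km².
Ratio = 7692 / 181900 ≈ 0.0423.

0.0423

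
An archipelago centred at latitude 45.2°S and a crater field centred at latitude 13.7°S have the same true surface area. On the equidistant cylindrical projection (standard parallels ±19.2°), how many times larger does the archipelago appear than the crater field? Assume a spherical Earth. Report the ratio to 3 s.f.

In the equirectangular projection with standard parallel φ₀ = 19.2° (x = Rλ cos φ₀, y = Rφ), meridians are true-scale (h = 1) and the parallel scale is k = cos φ₀ / cos φ.
Areal scale at 45.2°: h·k = 1.000 × 1.340 = 1.340.
Areal scale at 13.7°: h·k = 1.000 × 0.9720 = 0.9720.
Ratio = 1.340/0.9720 ≈ 1.38.

1.38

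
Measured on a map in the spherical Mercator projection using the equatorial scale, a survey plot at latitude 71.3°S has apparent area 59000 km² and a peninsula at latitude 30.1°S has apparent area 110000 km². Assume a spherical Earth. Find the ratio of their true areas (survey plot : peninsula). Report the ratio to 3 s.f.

Since Mercator area scale is 1/cos²φ, the true area equals the apparent area multiplied by cos²φ.
True area of survey plot: 59000 × cos²(71.3°) = 59000 × 0.1028 = 6065 km².
True area of peninsula: 110000 × cos²(30.1°) = 110000 × 0.7485 = 82330 km².
Ratio = 6065 / 82330 ≈ 0.0737.

0.0737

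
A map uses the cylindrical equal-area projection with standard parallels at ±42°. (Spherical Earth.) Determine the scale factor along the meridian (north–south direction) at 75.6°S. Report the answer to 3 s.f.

For cylindrical equal-area with standard parallel φ₀, h = cos φ / cos φ₀ and k = cos φ₀ / cos φ, so h·k = 1.
h = cos 75.6° / cos 42° = 0.2487/0.7431 = 0.3346.

0.335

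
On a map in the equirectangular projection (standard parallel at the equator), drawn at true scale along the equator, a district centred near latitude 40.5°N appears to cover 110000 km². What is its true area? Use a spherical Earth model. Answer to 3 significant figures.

Plate carrée maps x = Rλ, y = Rφ. The meridian scale is h = 1 and the parallel scale is k = 1/cos φ = sec φ.
Areal scale = h·k = 1 × sec φ; at 40.5°, h = 1.000, k = 1.315, so h·k = 1.315.
True area = apparent / (areal scale) = 110000 / 1.315 ≈ 83600 km².

83600 km²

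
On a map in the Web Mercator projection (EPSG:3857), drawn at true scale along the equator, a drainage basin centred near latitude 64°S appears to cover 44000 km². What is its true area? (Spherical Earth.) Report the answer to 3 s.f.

Mercator is conformal, so the point scale is isotropic: h = k = sec φ = 1/cos φ.
Areal scale = k² = sec²φ = 1/cos²(64°) = 1/0.4384² = 5.204.
True area = apparent / (areal scale) = 44000 / 5.204 ≈ 8460 km².

8460 km²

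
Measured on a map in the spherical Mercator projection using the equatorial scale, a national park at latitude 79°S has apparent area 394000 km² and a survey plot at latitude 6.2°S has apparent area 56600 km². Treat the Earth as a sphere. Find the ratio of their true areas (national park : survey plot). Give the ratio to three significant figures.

0.256

Mercator's areal exaggeration is sec²φ; hence true area = (apparent area) · cos²φ.
True area of national park: 394000 × cos²(79°) = 394000 × 0.03641 = 14340 km².
True area of survey plot: 56600 × cos²(6.2°) = 56600 × 0.9883 = 55940 km².
Ratio = 14340 / 55940 ≈ 0.256.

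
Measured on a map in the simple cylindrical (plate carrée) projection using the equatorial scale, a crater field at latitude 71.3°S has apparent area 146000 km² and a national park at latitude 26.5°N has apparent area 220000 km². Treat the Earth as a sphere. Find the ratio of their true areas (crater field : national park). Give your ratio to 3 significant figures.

On the plate carrée, areal scale = h·k = 1 × sec φ, so true area = apparent × cos φ.
True area of crater field: 146000 × cos(71.3°) = 146000 × 0.3206 = 46810 km².
True area of national park: 220000 × cos(26.5°) = 220000 × 0.8949 = 196900 km².
Ratio = 46810 / 196900 ≈ 0.238.

0.238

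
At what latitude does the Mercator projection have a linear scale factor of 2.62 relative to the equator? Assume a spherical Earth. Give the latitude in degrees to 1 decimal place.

67.6°

Mercator scale is k = sec φ = 1/cos φ.
1/cos φ = 2.62  ⇒  cos φ = 0.3817  ⇒  φ = arccos(0.3817) ≈ 67.6°.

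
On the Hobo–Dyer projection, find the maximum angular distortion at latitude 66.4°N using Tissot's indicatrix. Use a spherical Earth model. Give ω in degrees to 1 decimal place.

72.9°

Hobo–Dyer is a cylindrical equal-area projection with standard parallels at ±37.5°. For cylindrical equal-area with standard parallel φ₀, h = cos φ / cos φ₀ and k = cos φ₀ / cos φ, so h·k = 1.
At 66.4°: h = 0.5046, k = 1.982; principal scales a = 1.982, b = 0.5046.
sin(ω/2) = (a − b)/(a + b) = 1.477/2.486 = 0.5941, so ω = 2 arcsin(0.5941) ≈ 72.9°.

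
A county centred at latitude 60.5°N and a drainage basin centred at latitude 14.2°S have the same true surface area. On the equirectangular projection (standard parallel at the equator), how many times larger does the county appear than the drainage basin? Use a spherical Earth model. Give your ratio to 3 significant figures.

Plate carrée maps x = Rλ, y = Rφ. The meridian scale is h = 1 and the parallel scale is k = 1/cos φ = sec φ.
Areal scale at 60.5°: h·k = 1.000 × 2.031 = 2.031.
Areal scale at 14.2°: h·k = 1.000 × 1.032 = 1.032.
Ratio = 2.031/1.032 ≈ 1.97.

1.97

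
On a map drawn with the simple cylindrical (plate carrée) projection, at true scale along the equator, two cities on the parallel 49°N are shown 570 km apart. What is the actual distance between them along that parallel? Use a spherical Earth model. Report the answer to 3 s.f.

Plate carrée maps x = Rλ, y = Rφ. The meridian scale is h = 1 and the parallel scale is k = 1/cos φ = sec φ.
Along the parallel at 49°, map distances are exaggerated by k = sec 49° = 1.524.
True distance = 570 / 1.524 = 570 × cos 49° ≈ 374 km.

374 km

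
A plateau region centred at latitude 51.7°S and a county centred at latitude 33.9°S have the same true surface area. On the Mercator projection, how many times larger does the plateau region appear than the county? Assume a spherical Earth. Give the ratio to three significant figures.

Mercator is conformal with k = sec φ, so areal scale = k² = sec²φ.
At 51.7°: sec²(51.7°) = 1/0.6198² = 2.603.
At 33.9°: sec²(33.9°) = 1/0.8300² = 1.452.
Ratio = 2.603/1.452 = cos²(33.9°)/cos²(51.7°) ≈ 1.79.

1.79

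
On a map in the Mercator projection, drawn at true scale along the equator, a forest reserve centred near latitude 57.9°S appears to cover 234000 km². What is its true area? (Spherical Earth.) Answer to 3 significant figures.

For Mercator, h = k = sec φ (a conformal cylindrical projection has a single point scale, 1/cos φ).
Areal scale = k² = sec²φ = 1/cos²(57.9°) = 1/0.5314² = 3.541.
True area = apparent / (areal scale) = 234000 / 3.541 ≈ 66100 km².

66100 km²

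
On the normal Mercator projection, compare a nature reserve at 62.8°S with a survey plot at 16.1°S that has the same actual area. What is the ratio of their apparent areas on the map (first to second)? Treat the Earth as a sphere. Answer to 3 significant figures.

Mercator areal scale is sec²φ.
At 62.8°: sec²(62.8°) = 1/0.4571² = 4.786.
At 16.1°: sec²(16.1°) = 1/0.9608² = 1.083.
Ratio = 4.786/1.083 = cos²(16.1°)/cos²(62.8°) ≈ 4.42.

4.42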